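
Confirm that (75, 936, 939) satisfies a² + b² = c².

Compute a² + b² = 75² + 936² = 5625 + 876096 = 881721
Compute c² = 939² = 881721
Since 881721 = 881721, confirmed.

Yes, it is a Pythagorean triple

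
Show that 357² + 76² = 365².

Compute a² + b²:
357² + 76² = 127449 + 5776 = 133225
Compute c²:
365² = 133225
Since 133225 = 133225, it is a Pythagorean triple.

Yes, it is a Pythagorean triple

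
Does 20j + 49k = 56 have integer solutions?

Step 1: Compute gcd(20, 49).
gcd(20, 49) = 1

Step 2: Check divisibility.
Does 1 divide 56? 56 = 1 x 56, so yes.

By the theorem on linear Diophantine equations, 20j + 49k = 56 has integer solutions if and only if gcd(20, 49) divides 56. Since 1 | 56, solutions exist.

Yes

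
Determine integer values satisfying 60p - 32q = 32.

Step 1: Check solvability.
gcd(60, 32) = 4
Since 4 divides 32, solutions exist.

Step 2: Apply extended Euclidean algorithm to find gcd.
We find integers such that 60*x0 + 32*y0 = 4

Step 3: Scale the particular solution.
Multiply by 32/4 = 8:
p = -8, q = -16

Step 4: Verify.
60*(-8) - 32*(-16) = 32 = 32 ✓

p = -8, q = -16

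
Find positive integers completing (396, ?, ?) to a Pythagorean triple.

We need the other leg and hypotenuse such that 396² + x² = c².
Take x = 203, c = 445: 396² + 203² = 156816 + 41209 = 198025 = 445² ✓
Triple: (203, 396, 445)

(203, 396, 445)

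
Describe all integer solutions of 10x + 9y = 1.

Step 1: Compute gcd(10, 9) = 1.
Since 1 divides 1, solutions exist.

Step 2: Find a particular solution using extended Euclidean algorithm.
We get x₀ = 1, y₀ = -1.
Check: 10*1 + 9*-1 = 1 = 1 ✓

Step 3: Write the general solution.
x = 1 + (9/1)t = 1 + 9t
y = -1 - (10/1)t = -1 - 10t
for any integer t.

x = 1 + 9t, y = -1 - 10t for integer t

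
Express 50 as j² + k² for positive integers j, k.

We need to find integers j, k > 0 such that j² + k² = 50.
Trying j = 1: k² = 50 - 1² = 50 - 1 = 49
k = 7
Check: 1² + 7² = 1 + 49 = 50 ✓

50 = 1² + 7²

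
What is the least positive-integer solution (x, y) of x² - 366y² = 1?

We seek the smallest positive integers (x, y) with x² - 366y² = 1, i.e., x² = 366y² + 1.
Try successive y values:
y = 1: x² = 366·1² + 1 = 367, not a perfect square
y = 2: x² = 366·2² + 1 = 1465, not a perfect square
y = 3: x² = 366·3² + 1 = 3295, not a perfect square
... continuing the search (or via continued fractions) ...
y = 47458: x² = 366·47458² + 1 = 824327805625, x = 907925 ✓

Verify: 907925² - 366·47458² = 824327805625 - 824327805624 = 1 ✓

x = 907925, y = 47458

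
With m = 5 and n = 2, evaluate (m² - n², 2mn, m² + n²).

a = m² - n² = 25 - 4 = 21
b = 2mn = 2·5·2 = 20
c = m² + n² = 25 + 4 = 29
Verify: 21² + 20² = 441 + 400 = 841 = 29² ✓

(21, 20, 29)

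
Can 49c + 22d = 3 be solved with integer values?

Step 1: Compute gcd(49, 22).
gcd(49, 22) = 1

Step 2: Check divisibility.
Does 1 divide 3? 3 = 1 x 3, so yes.

By the theorem on linear Diophantine equations, 49c + 22d = 3 has integer solutions if and only if gcd(49, 22) divides 3. Since 1 | 3, solutions exist.

Yes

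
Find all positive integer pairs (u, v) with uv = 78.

The positive divisors of 78 are: 1, 2, 3, 6, 13, 26, 39, 78.
Each divisor d gives the pair (d, 78/d):
(1, 78), (2, 39), (3, 26), (6, 13), (13, 6), (26, 3), (39, 2), (78, 1)

(1, 78), (2, 39), (3, 26), (6, 13), (13, 6), (26, 3), (39, 2), (78, 1)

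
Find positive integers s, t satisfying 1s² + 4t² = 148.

Try small values of s and check whether (148 - 1s²)/4 is a perfect square.
s = 2: 1·2² = 4, so 4t² = 148 - 4 = 144, giving t² = 36, t = 6.
Check: 1·2² + 4·6² = 4 + 144 = 148 ✓

s = 2, t = 6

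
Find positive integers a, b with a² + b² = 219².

We need a² + b² = 219² = 47961.
Trying: 165² + 144² = 27225 + 20736 = 47961 ✓

(165, 144, 219)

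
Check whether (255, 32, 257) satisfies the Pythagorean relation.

Compute a² + b²:
255² + 32² = 65025 + 1024 = 66049
Compute c²:
257² = 66049
Since 66049 = 66049, it is a Pythagorean triple.

Yes, it is a Pythagorean triple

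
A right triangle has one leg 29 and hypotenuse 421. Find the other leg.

b² = c² - a² = 177241 - 841 = 176400
b = 420

420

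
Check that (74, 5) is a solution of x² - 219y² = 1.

Compute x² = 74² = 5476
Compute 219y² = 219·5² = 219·25 = 5475
x² - 219y² = 5476 - 5475 = 1
Since this equals 1, (74, 5) is a solution.

Yes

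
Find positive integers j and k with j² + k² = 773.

We need to find integers j, k > 0 such that j² + k² = 773.
Trying j = 17: k² = 773 - 17² = 773 - 289 = 484
k = 22
Check: 17² + 22² = 289 + 484 = 773 ✓

773 = 17² + 22²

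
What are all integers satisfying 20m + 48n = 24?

Step 1: Compute gcd(20, 48) = 4.
Since 4 divides 24, solutions exist.

Step 2: Find a particular solution using extended Euclidean algorithm.
We get m₀ = 30, n₀ = -12.
Check: 20*30 + 48*-12 = 24 = 24 ✓

Step 3: Write the general solution.
m = 30 + (48/4)t = 30 + 12t
n = -12 - (20/4)t = -12 - 5t
for any integer t.

m = 30 + 12t, n = -12 - 5t for integer t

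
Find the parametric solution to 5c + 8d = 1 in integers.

Step 1: Compute gcd(5, 8) = 1.
Since 1 divides 1, solutions exist.

Step 2: Find a particular solution using extended Euclidean algorithm.
We get c₀ = -3, d₀ = 2.
Check: 5*-3 + 8*2 = 1 = 1 ✓

Step 3: Write the general solution.
c = -3 + (8/1)t = -3 + 8t
d = 2 - (5/1)t = 2 - 5t
for any integer t.

c = -3 + 8t, d = 2 - 5t for integer t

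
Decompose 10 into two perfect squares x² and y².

We need to find integers x, y > 0 such that x² + y² = 10.
Trying x = 1: y² = 10 - 1² = 10 - 1 = 9
y = 3
Check: 1² + 3² = 1 + 9 = 10 ✓

10 = 1² + 3²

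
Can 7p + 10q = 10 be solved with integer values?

Step 1: Compute gcd(7, 10).
gcd(7, 10) = 1

Step 2: Check divisibility.
Does 1 divide 10? 10 = 1 x 10, so yes.

By the theorem on linear Diophantine equations, 7p + 10q = 10 has integer solutions if and only if gcd(7, 10) divides 10. Since 1 | 10, solutions exist.

Yes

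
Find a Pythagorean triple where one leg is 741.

We need the other leg and hypotenuse such that 741² + x² = c².
Take x = 580, c = 941: 741² + 580² = 549081 + 336400 = 885481 = 941² ✓
Triple: (741, 580, 941)

(741, 580, 941)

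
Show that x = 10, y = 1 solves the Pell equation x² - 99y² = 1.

Compute x² = 10² = 100
Compute 99y² = 99·1² = 99·1 = 99
x² - 99y² = 100 - 99 = 1
Since this equals 1, (10, 1) is a solution.

Yes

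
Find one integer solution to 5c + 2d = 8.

Step 1: Check solvability.
gcd(5, 2) = 1
Since 1 divides 8, solutions exist.

Step 2: Apply extended Euclidean algorithm to find gcd.
We find integers such that 5*x0 + 2*y0 = 1

Step 3: Scale the particular solution.
Multiply by 8/1 = 8:
c = 8, d = -16

Step 4: Verify.
5*(8) + 2*(-16) = 8 = 8 ✓

c = 8, d = -16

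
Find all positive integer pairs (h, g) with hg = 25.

The positive divisors of 25 are: 1, 5, 25.
Each divisor d gives the pair (d, 25/d):
(1, 25), (5, 5), (25, 1)

(1, 25), (5, 5), (25, 1)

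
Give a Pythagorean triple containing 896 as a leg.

We need the other leg and hypotenuse such that 896² + x² = c².
Take x = 1950, c = 2146: 896² + 1950² = 802816 + 3802500 = 4605316 = 2146² ✓
Triple: (1950, 896, 2146)

(1950, 896, 2146)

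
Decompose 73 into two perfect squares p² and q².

We need to find integers p, q > 0 such that p² + q² = 73.
Trying p = 3: q² = 73 - 3² = 73 - 9 = 64
q = 8
Check: 3² + 8² = 9 + 64 = 73 ✓

73 = 3² + 8²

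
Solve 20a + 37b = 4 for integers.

Step 1: Check solvability.
gcd(20, 37) = 1
Since 1 divides 4, solutions exist.

Step 2: Apply extended Euclidean algorithm to find gcd.
We find integers such that 20*x0 + 37*y0 = 1

Step 3: Scale the particular solution.
Multiply by 4/1 = 4:
a = 52, b = -28

Step 4: Verify.
20*(52) + 37*(-28) = 4 = 4 ✓

a = 52, b = -28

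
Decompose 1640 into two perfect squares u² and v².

We need to find integers u, v > 0 such that u² + v² = 1640.
Trying u = 14: v² = 1640 - 14² = 1640 - 196 = 1444
v = 38
Check: 14² + 38² = 196 + 1444 = 1640 ✓

1640 = 14² + 38²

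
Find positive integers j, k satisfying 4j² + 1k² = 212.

Try small values of j and check whether (212 - 4j²)/1 is a perfect square.
j = 7: 4·7² = 196, so 1k² = 212 - 196 = 16, giving k² = 16, k = 4.
Check: 4·7² + 1·4² = 196 + 16 = 212 ✓

j = 7, k = 4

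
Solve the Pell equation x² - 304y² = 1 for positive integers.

We seek the smallest positive integers (x, y) with x² - 304y² = 1, i.e., x² = 304y² + 1.
Try successive y values:
y = 1: x² = 304·1² + 1 = 305, not a perfect square
y = 2: x² = 304·2² + 1 = 1217, not a perfect square
y = 3: x² = 304·3² + 1 = 2737, not a perfect square
... continuing the search (or via continued fractions) ...
y = 3315: x² = 304·3315² + 1 = 3340724401, x = 57799 ✓

Verify: 57799² - 304·3315² = 3340724401 - 3340724400 = 1 ✓

x = 57799, y = 3315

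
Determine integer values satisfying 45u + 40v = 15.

Step 1: Check solvability.
gcd(45, 40) = 5
Since 5 divides 15, solutions exist.

Step 2: Apply extended Euclidean algorithm to find gcd.
We find integers such that 45*x0 + 40*y0 = 5

Step 3: Scale the particular solution.
Multiply by 15/5 = 3:
u = 3, v = -3

Step 4: Verify.
45*(3) + 40*(-3) = 15 = 15 ✓

u = 3, v = -3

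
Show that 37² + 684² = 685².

Compute a² + b² = 37² + 684² = 1369 + 467856 = 469225
Compute c² = 685² = 469225
Since 469225 = 469225, confirmed.

Yes, it is a Pythagorean triple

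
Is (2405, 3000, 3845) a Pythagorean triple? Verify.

Compute a² + b² = 2405² + 3000² = 5784025 + 9000000 = 14784025
Compute c² = 3845² = 14784025
Since 14784025 = 14784025, confirmed.

Yes, it is a Pythagorean triple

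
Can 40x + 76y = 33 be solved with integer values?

Step 1: Compute gcd(40, 76).
gcd(40, 76) = 4

Step 2: Check divisibility.
Does 4 divide 33? 33 = 4 x 8 + 1, so no.

By the theorem on linear Diophantine equations, 40x + 76y = 33 has integer solutions if and only if gcd(40, 76) divides 33. Since 4 does not divide 33, no solutions exist.

No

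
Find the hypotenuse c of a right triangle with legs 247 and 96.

c² = a² + b² = 247² + 96² = 61009 + 9216 = 70225
c = 265

265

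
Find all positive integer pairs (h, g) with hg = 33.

The positive divisors of 33 are: 1, 3, 11, 33.
Each divisor d gives the pair (d, 33/d):
(1, 33), (3, 11), (11, 3), (33, 1)

(1, 33), (3, 11), (11, 3), (33, 1)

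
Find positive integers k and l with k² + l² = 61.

We need to find integers k, l > 0 such that k² + l² = 61.
Trying k = 5: l² = 61 - 5² = 61 - 25 = 36
l = 6
Check: 5² + 6² = 25 + 36 = 61 ✓

61 = 5² + 6²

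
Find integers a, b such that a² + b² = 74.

We need to find integers a, b > 0 such that a² + b² = 74.
Trying a = 5: b² = 74 - 5² = 74 - 25 = 49
b = 7
Check: 5² + 7² = 25 + 49 = 74 ✓

74 = 5² + 7²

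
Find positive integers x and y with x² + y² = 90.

We need to find integers x, y > 0 such that x² + y² = 90.
Trying x = 3: y² = 90 - 3² = 90 - 9 = 81
y = 9
Check: 3² + 9² = 9 + 81 = 90 ✓

90 = 3² + 9²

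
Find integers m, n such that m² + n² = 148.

We need to find integers m, n > 0 such that m² + n² = 148.
Trying m = 2: n² = 148 - 2² = 148 - 4 = 144
n = 12
Check: 2² + 12² = 4 + 144 = 148 ✓

148 = 2² + 12²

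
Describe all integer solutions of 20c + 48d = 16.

Step 1: Compute gcd(20, 48) = 4.
Since 4 divides 16, solutions exist.

Step 2: Find a particular solution using extended Euclidean algorithm.
We get c₀ = 20, d₀ = -8.
Check: 20*20 + 48*-8 = 16 = 16 ✓

Step 3: Write the general solution.
c = 20 + (48/4)t = 20 + 12t
d = -8 - (20/4)t = -8 - 5t
for any integer t.

c = 20 + 12t, d = -8 - 5t for integer t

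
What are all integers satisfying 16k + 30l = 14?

Step 1: Compute gcd(16, 30) = 2.
Since 2 divides 14, solutions exist.

Step 2: Find a particular solution using extended Euclidean algorithm.
We get k₀ = 14, l₀ = -7.
Check: 16*14 + 30*-7 = 14 = 14 ✓

Step 3: Write the general solution.
k = 14 + (30/2)t = 14 + 15t
l = -7 - (16/2)t = -7 - 8t
for any integer t.

k = 14 + 15t, l = -7 - 8t for integer t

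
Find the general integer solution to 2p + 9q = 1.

Step 1: Compute gcd(2, 9) = 1.
Since 1 divides 1, solutions exist.

Step 2: Find a particular solution using extended Euclidean algorithm.
We get p₀ = -4, q₀ = 1.
Check: 2*-4 + 9*1 = 1 = 1 ✓

Step 3: Write the general solution.
p = -4 + (9/1)t = -4 + 9t
q = 1 - (2/1)t = 1 - 2t
for any integer t.

p = -4 + 9t, q = 1 - 2t for integer t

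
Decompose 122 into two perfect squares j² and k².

We need to find integers j, k > 0 such that j² + k² = 122.
Trying j = 1: k² = 122 - 1² = 122 - 1 = 121
k = 11
Check: 1² + 11² = 1 + 121 = 122 ✓

122 = 1² + 11²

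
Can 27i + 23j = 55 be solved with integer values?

Step 1: Compute gcd(27, 23).
gcd(27, 23) = 1

Step 2: Check divisibility.
Does 1 divide 55? 55 = 1 x 55, so yes.

By the theorem on linear Diophantine equations, 27i + 23j = 55 has integer solutions if and only if gcd(27, 23) divides 55. Since 1 | 55, solutions exist.

Yes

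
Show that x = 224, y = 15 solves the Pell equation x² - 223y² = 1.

Compute x² = 224² = 50176
Compute 223y² = 223·15² = 223·225 = 50175
x² - 223y² = 50176 - 50175 = 1
Since this equals 1, (224, 15) is a solution.

Yes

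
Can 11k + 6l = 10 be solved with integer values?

Step 1: Compute gcd(11, 6).
gcd(11, 6) = 1

Step 2: Check divisibility.
Does 1 divide 10? 10 = 1 x 10, so yes.

By the theorem on linear Diophantine equations, 11k + 6l = 10 has integer solutions if and only if gcd(11, 6) divides 10. Since 1 | 10, solutions exist.

Yes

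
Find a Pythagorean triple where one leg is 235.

We need the other leg and hypotenuse such that 235² + x² = c².
Take x = 1092, c = 1117: 235² + 1092² = 55225 + 1192464 = 1247689 = 1117² ✓
Triple: (235, 1092, 1117)

(235, 1092, 1117)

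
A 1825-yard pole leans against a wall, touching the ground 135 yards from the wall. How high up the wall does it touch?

The ladder, wall, and ground form a right triangle with hypotenuse 1825 and one leg 135.
By the Pythagorean theorem: h² = 1825² - 135² = 3330625 - 18225 = 3312400
h = √3312400 = 1820 yards

1820 yards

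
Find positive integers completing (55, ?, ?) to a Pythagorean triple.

We need the other leg and hypotenuse such that 55² + x² = c².
Take x = 48, c = 73: 55² + 48² = 3025 + 2304 = 5329 = 73² ✓
Triple: (55, 48, 73)

(55, 48, 73)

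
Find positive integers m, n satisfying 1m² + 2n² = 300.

Try small values of m and check whether (300 - 1m²)/2 is a perfect square.
m = 10: 1·10² = 100, so 2n² = 300 - 100 = 200, giving n² = 100, n = 10.
Check: 1·10² + 2·10² = 100 + 200 = 300 ✓

m = 10, n = 10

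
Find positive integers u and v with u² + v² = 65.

We need to find integers u, v > 0 such that u² + v² = 65.
Trying u = 1: v² = 65 - 1² = 65 - 1 = 64
v = 8
Check: 1² + 8² = 1 + 64 = 65 ✓

65 = 1² + 8²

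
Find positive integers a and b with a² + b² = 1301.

We need to find integers a, b > 0 such that a² + b² = 1301.
Trying a = 25: b² = 1301 - 25² = 1301 - 625 = 676
b = 26
Check: 25² + 26² = 625 + 676 = 1301 ✓

1301 = 25² + 26²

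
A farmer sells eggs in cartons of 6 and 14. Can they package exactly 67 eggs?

We need non-negative a, b with 6a + 14b = 67.
gcd(6, 14) = 2, and 2 does not divide 67.
No integer solutions exist.

No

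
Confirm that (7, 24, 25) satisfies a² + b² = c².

Compute a² + b² = 7² + 24² = 49 + 576 = 625
Compute c² = 25² = 625
Since 625 = 625, confirmed.

Yes, it is a Pythagorean triple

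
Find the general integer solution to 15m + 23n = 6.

Step 1: Compute gcd(15, 23) = 1.
Since 1 divides 6, solutions exist.

Step 2: Find a particular solution using extended Euclidean algorithm.
We get m₀ = -18, n₀ = 12.
Check: 15*-18 + 23*12 = 6 = 6 ✓

Step 3: Write the general solution.
m = -18 + (23/1)t = -18 + 23t
n = 12 - (15/1)t = 12 - 15t
for any integer t.

m = -18 + 23t, n = 12 - 15t for integer t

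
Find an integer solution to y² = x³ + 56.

Try small integer x values and check whether x³ + 56 is a perfect square.
x = 2: x³ + 56 = 2³ + 56 = 8 + 56 = 64
Is 64 a perfect square? 8² = 64 ✓
So (x, y) = (2, 8) is a solution.

x = 2, y = 8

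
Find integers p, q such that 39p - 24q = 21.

Step 1: Check solvability.
gcd(39, 24) = 3
Since 3 divides 21, solutions exist.

Step 2: Apply extended Euclidean algorithm to find gcd.
We find integers such that 39*x0 + 24*y0 = 3

Step 3: Scale the particular solution.
Multiply by 21/3 = 7:
p = -21, q = -35

Step 4: Verify.
39*(-21) - 24*(-35) = 21 = 21 ✓

p = -21, q = -35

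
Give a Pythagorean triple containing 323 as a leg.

We need the other leg and hypotenuse such that 323² + x² = c².
Take x = 36, c = 325: 323² + 36² = 104329 + 1296 = 105625 = 325² ✓
Triple: (323, 36, 325)

(323, 36, 325)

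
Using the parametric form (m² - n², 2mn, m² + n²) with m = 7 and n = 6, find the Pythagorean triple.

a = m² - n² = 7² - 6² = 49 - 36 = 13
b = 2mn = 2·7·6 = 84
c = m² + n² = 49 + 36 = 85
Verify: 13² + 84² = 169 + 7056 = 7225 = 85² ✓

(13, 84, 85)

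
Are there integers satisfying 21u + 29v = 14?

Step 1: Compute gcd(21, 29).
gcd(21, 29) = 1

Step 2: Check divisibility.
Does 1 divide 14? 14 = 1 x 14, so yes.

By the theorem on linear Diophantine equations, 21u + 29v = 14 has integer solutions if and only if gcd(21, 29) divides 14. Since 1 | 14, solutions exist.

Yes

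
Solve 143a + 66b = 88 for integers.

Step 1: Check solvability.
gcd(143, 66) = 11
Since 11 divides 88, solutions exist.

Step 2: Apply extended Euclidean algorithm to find gcd.
We find integers such that 143*x0 + 66*y0 = 11

Step 3: Scale the particular solution.
Multiply by 88/11 = 8:
a = 8, b = -16

Step 4: Verify.
143*(8) + 66*(-16) = 88 = 88 ✓

a = 8, b = -16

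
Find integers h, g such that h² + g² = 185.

We need to find integers h, g > 0 such that h² + g² = 185.
Trying h = 4: g² = 185 - 4² = 185 - 16 = 169
g = 13
Check: 4² + 13² = 16 + 169 = 185 ✓

185 = 4² + 13²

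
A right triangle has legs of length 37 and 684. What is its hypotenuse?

c² = a² + b² = 37² + 684² = 1369 + 467856 = 469225
c = 685

685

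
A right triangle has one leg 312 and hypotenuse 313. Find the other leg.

a² = c² - b² = 97969 - 97344 = 625
a = 25

25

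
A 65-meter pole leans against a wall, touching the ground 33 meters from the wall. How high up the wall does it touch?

The ladder, wall, and ground form a right triangle with hypotenuse 65 and one leg 33.
By the Pythagorean theorem: h² = 65² - 33² = 4225 - 1089 = 3136
h = √3136 = 56 meters

56 meters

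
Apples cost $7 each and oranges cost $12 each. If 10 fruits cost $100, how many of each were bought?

Let a = apples, o = oranges.
a + o = 10
7a + 12o = 100
Substitute o = 10 - a:
7a + 12(10 - a) = 100
(7 - 12)a = 100 - 120
-5a = -20
a = 4, o = 10 - 4 = 6

Apples: 4, Oranges: 6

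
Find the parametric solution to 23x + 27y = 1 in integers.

Step 1: Compute gcd(23, 27) = 1.
Since 1 divides 1, solutions exist.

Step 2: Find a particular solution using extended Euclidean algorithm.
We get x₀ = -7, y₀ = 6.
Check: 23*-7 + 27*6 = 1 = 1 ✓

Step 3: Write the general solution.
x = -7 + (27/1)t = -7 + 27t
y = 6 - (23/1)t = 6 - 23t
for any integer t.

x = -7 + 27t, y = 6 - 23t for integer t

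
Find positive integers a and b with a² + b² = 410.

We need to find integers a, b > 0 such that a² + b² = 410.
Trying a = 7: b² = 410 - 7² = 410 - 49 = 361
b = 19
Check: 7² + 19² = 49 + 361 = 410 ✓

410 = 7² + 19²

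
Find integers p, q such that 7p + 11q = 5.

Step 1: Check solvability.
gcd(7, 11) = 1
Since 1 divides 5, solutions exist.

Step 2: Apply extended Euclidean algorithm to find gcd.
We find integers such that 7*x0 + 11*y0 = 1

Step 3: Scale the particular solution.
Multiply by 5/1 = 5:
p = -15, q = 10

Step 4: Verify.
7*(-15) + 11*(10) = 5 = 5 ✓

p = -15, q = 10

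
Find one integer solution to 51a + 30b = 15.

Step 1: Check solvability.
gcd(51, 30) = 3
Since 3 divides 15, solutions exist.

Step 2: Apply extended Euclidean algorithm to find gcd.
We find integers such that 51*x0 + 30*y0 = 3

Step 3: Scale the particular solution.
Multiply by 15/3 = 5:
a = 15, b = -25

Step 4: Verify.
51*(15) + 30*(-25) = 15 = 15 ✓

a = 15, b = -25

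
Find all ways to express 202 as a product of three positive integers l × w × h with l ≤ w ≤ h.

Iterate l from 1 to ⌊202^(1/3)⌋. For each l dividing 202, iterate w ≥ l with w dividing 202/l, and set h = 202/(l·w).
Triples found (2): (1×1×202), (1×2×101)

(1×1×202), (1×2×101)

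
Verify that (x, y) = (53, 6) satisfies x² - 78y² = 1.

Compute x² = 53² = 2809
Compute 78y² = 78·6² = 78·36 = 2808
x² - 78y² = 2809 - 2808 = 1
Since this equals 1, (53, 6) is a solution.

Yes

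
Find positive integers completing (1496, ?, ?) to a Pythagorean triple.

We need the other leg and hypotenuse such that 1496² + x² = c².
Take x = 390, c = 1546: 1496² + 390² = 2238016 + 152100 = 2390116 = 1546² ✓
Triple: (390, 1496, 1546)

(390, 1496, 1546)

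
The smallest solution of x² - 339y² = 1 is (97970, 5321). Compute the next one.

Solutions to x² - Dy² = 1 are generated by powers of (x₀ + y₀√D).
The next solution satisfies x₁ + y₁√339 = (x₀ + y₀√339)², giving:
x₁ = x₀² + 339y₀² = 97970² + 339·5321² = 9598120900 + 9598120899 = 19196241799
y₁ = 2x₀y₀ = 2·97970·5321 = 1042596740

Verify: 19196241799² - 339·1042596740² = 368495699205674756401 - 368495699205674756400 = 1 ✓

x = 19196241799, y = 1042596740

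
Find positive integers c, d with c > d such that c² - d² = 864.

Factor: c² - d² = (c+d)(c-d) = 864.
We need two factors of 864 with the same parity.
Use c+d = 432 and c-d = 2 (product 432·2 = 864).
Adding: 2c = 434, so c = 217.
Subtracting: 2d = 430, so d = 215.
Check: 217² - 215² = 47089 - 46225 = 864 ✓

c = 217, d = 215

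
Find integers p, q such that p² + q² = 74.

We need to find integers p, q > 0 such that p² + q² = 74.
Trying p = 5: q² = 74 - 5² = 74 - 25 = 49
q = 7
Check: 5² + 7² = 25 + 49 = 74 ✓

74 = 5² + 7²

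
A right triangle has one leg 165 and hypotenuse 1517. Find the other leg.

b² = c² - a² = 2301289 - 27225 = 2274064
b = 1508

1508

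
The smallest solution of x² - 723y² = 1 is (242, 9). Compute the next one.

Solutions to x² - Dy² = 1 are generated by powers of (x₀ + y₀√D).
The next solution satisfies x₁ + y₁√723 = (x₀ + y₀√723)², giving:
x₁ = x₀² + 723y₀² = 242² + 723·9² = 58564 + 58563 = 117127
y₁ = 2x₀y₀ = 2·242·9 = 4356

Verify: 117127² - 723·4356² = 13718734129 - 13718734128 = 1 ✓

x = 117127, y = 4356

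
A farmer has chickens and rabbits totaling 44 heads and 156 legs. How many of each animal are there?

Let c = chickens, r = rabbits.
Heads: c + r = 44
Legs: 2c + 4r = 156
From the first equation, c = 44 - r. Substitute:
2(44 - r) + 4r = 156
88 + 2r = 156
r = (156 - 88)/2 = 34
c = 44 - 34 = 10

Chickens: 10, Rabbits: 34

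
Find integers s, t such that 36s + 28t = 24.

Step 1: Check solvability.
gcd(36, 28) = 4
Since 4 divides 24, solutions exist.

Step 2: Apply extended Euclidean algorithm to find gcd.
We find integers such that 36*x0 + 28*y0 = 4

Step 3: Scale the particular solution.
Multiply by 24/4 = 6:
s = -18, t = 24

Step 4: Verify.
36*(-18) + 28*(24) = 24 = 24 ✓

s = -18, t = 24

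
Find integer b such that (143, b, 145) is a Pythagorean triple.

b² = c² - a² = 145² - 143² = 21025 - 20449 = 576
b = sqrt(576) = 24

24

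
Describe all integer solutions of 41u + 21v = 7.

Step 1: Compute gcd(41, 21) = 1.
Since 1 divides 7, solutions exist.

Step 2: Find a particular solution using extended Euclidean algorithm.
We get u₀ = -7, v₀ = 14.
Check: 41*-7 + 21*14 = 7 = 7 ✓

Step 3: Write the general solution.
u = -7 + (21/1)t = -7 + 21t
v = 14 - (41/1)t = 14 - 41t
for any integer t.

u = -7 + 21t, v = 14 - 41t for integer t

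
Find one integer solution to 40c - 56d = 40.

Step 1: Check solvability.
gcd(40, 56) = 8
Since 8 divides 40, solutions exist.

Step 2: Apply extended Euclidean algorithm to find gcd.
We find integers such that 40*x0 + 56*y0 = 8

Step 3: Scale the particular solution.
Multiply by 40/8 = 5:
c = 15, d = 10

Step 4: Verify.
40*(15) - 56*(10) = 40 = 40 ✓

c = 15, d = 10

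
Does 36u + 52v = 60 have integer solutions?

Step 1: Compute gcd(36, 52).
gcd(36, 52) = 4

Step 2: Check divisibility.
Does 4 divide 60? 60 = 4 x 15, so yes.

By the theorem on linear Diophantine equations, 36u + 52v = 60 has integer solutions if and only if gcd(36, 52) divides 60. Since 4 | 60, solutions exist.

Yes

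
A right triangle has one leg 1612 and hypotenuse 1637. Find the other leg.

a² = c² - b² = 2679769 - 2598544 = 81225
a = 285

285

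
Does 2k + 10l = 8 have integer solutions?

Step 1: Compute gcd(2, 10).
gcd(2, 10) = 2

Step 2: Check divisibility.
Does 2 divide 8? 8 = 2 x 4, so yes.

By the theorem on linear Diophantine equations, 2k + 10l = 8 has integer solutions if and only if gcd(2, 10) divides 8. Since 2 | 8, solutions exist.

Yes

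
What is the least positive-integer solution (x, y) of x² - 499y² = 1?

We seek the smallest positive integers (x, y) with x² - 499y² = 1, i.e., x² = 499y² + 1.
Try successive y values:
y = 1: x² = 499·1² + 1 = 500, not a perfect square
y = 2: x² = 499·2² + 1 = 1997, not a perfect square
y = 3: x² = 499·3² + 1 = 4492, not a perfect square
... continuing the search (or via continued fractions) ...
y = 201: x² = 499·201² + 1 = 20160100, x = 4490 ✓

Verify: 4490² - 499·201² = 20160100 - 20160099 = 1 ✓

x = 4490, y = 201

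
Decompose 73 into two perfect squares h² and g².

We need to find integers h, g > 0 such that h² + g² = 73.
Trying h = 3: g² = 73 - 3² = 73 - 9 = 64
g = 8
Check: 3² + 8² = 9 + 64 = 73 ✓

73 = 3² + 8²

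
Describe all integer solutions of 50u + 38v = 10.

Step 1: Compute gcd(50, 38) = 2.
Since 2 divides 10, solutions exist.

Step 2: Find a particular solution using extended Euclidean algorithm.
We get u₀ = -15, v₀ = 20.
Check: 50*-15 + 38*20 = 10 = 10 ✓

Step 3: Write the general solution.
u = -15 + (38/2)t = -15 + 19t
v = 20 - (50/2)t = 20 - 25t
for any integer t.

u = -15 + 19t, v = 20 - 25t for integer t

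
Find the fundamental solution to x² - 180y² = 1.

We seek the smallest positive integers (x, y) with x² - 180y² = 1, i.e., x² = 180y² + 1.
Try successive y values:
y = 1: x² = 180·1² + 1 = 181, not a perfect square
y = 2: x² = 180·2² + 1 = 721, not a perfect square
y = 3: x² = 180·3² + 1 = 1621, not a perfect square
... continuing the search (or via continued fractions) ...
y = 12: x² = 180·12² + 1 = 25921, x = 161 ✓

Verify: 161² - 180·12² = 25921 - 25920 = 1 ✓

x = 161, y = 12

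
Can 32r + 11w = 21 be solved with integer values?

Step 1: Compute gcd(32, 11).
gcd(32, 11) = 1

Step 2: Check divisibility.
Does 1 divide 21? 21 = 1 x 21, so yes.

By the theorem on linear Diophantine equations, 32r + 11w = 21 has integer solutions if and only if gcd(32, 11) divides 21. Since 1 | 21, solutions exist.

Yes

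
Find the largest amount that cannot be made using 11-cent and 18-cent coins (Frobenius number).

For two coprime denominations a and b, the Frobenius number (largest value not representable as a non-negative combination) is ab - a - b.
Here gcd(11, 18) = 1, so they are coprime.
F(11, 18) = 11·18 - 11 - 18 = 198 - 29 = 169

169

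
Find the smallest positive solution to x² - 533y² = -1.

We need x² = 533y² - 1. Try successive y:
y = 1: x² = 533·1² - 1 = 532, not a perfect square
y = 2: x² = 533·2² - 1 = 2131, not a perfect square
y = 3: x² = 533·3² - 1 = 4796, not a perfect square
...
y = 265: x² = 533·265² - 1 = 37429924 = 6118² ✓
Check: 6118² - 533·265² = 37429924 - 37429925 = -1 ✓

x = 6118, y = 265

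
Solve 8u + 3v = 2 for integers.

Step 1: Check solvability.
gcd(8, 3) = 1
Since 1 divides 2, solutions exist.

Step 2: Apply extended Euclidean algorithm to find gcd.
We find integers such that 8*x0 + 3*y0 = 1

Step 3: Scale the particular solution.
Multiply by 2/1 = 2:
u = -2, v = 6

Step 4: Verify.
8*(-2) + 3*(6) = 2 = 2 ✓

u = -2, v = 6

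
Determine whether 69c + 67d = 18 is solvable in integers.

Step 1: Compute gcd(69, 67).
gcd(69, 67) = 1

Step 2: Check divisibility.
Does 1 divide 18? 18 = 1 x 18, so yes.

By the theorem on linear Diophantine equations, 69c + 67d = 18 has integer solutions if and only if gcd(69, 67) divides 18. Since 1 | 18, solutions exist.

Yes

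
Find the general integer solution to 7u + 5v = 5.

Step 1: Compute gcd(7, 5) = 1.
Since 1 divides 5, solutions exist.

Step 2: Find a particular solution using extended Euclidean algorithm.
We get u₀ = -10, v₀ = 15.
Check: 7*-10 + 5*15 = 5 = 5 ✓

Step 3: Write the general solution.
u = -10 + (5/1)t = -10 + 5t
v = 15 - (7/1)t = 15 - 7t
for any integer t.

u = -10 + 5t, v = 15 - 7t for integer t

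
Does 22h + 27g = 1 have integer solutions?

Step 1: Compute gcd(22, 27).
gcd(22, 27) = 1

Step 2: Check divisibility.
Does 1 divide 1? 1 = 1 x 1, so yes.

By the theorem on linear Diophantine equations, 22h + 27g = 1 has integer solutions if and only if gcd(22, 27) divides 1. Since 1 | 1, solutions exist.

Yes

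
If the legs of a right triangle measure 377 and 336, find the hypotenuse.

c² = a² + b² = 377² + 336² = 142129 + 112896 = 255025
c = 505

505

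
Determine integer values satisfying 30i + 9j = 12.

Step 1: Check solvability.
gcd(30, 9) = 3
Since 3 divides 12, solutions exist.

Step 2: Apply extended Euclidean algorithm to find gcd.
We find integers such that 30*x0 + 9*y0 = 3

Step 3: Scale the particular solution.
Multiply by 12/3 = 4:
i = 4, j = -12

Step 4: Verify.
30*(4) + 9*(-12) = 12 = 12 ✓

i = 4, j = -12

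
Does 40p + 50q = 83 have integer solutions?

Step 1: Compute gcd(40, 50).
gcd(40, 50) = 10

Step 2: Check divisibility.
Does 10 divide 83? 83 = 10 x 8 + 3, so no.

By the theorem on linear Diophantine equations, 40p + 50q = 83 has integer solutions if and only if gcd(40, 50) divides 83. Since 10 does not divide 83, no solutions exist.

No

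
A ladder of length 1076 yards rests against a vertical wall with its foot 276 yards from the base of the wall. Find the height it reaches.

The ladder, wall, and ground form a right triangle with hypotenuse 1076 and one leg 276.
By the Pythagorean theorem: h² = 1076² - 276² = 1157776 - 76176 = 1081600
h = √1081600 = 1040 yards

1040 yards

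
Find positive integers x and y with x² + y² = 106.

We need to find integers x, y > 0 such that x² + y² = 106.
Trying x = 5: y² = 106 - 5² = 106 - 25 = 81
y = 9
Check: 5² + 9² = 25 + 81 = 106 ✓

106 = 5² + 9²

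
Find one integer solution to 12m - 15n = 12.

Step 1: Check solvability.
gcd(12, 15) = 3
Since 3 divides 12, solutions exist.

Step 2: Apply extended Euclidean algorithm to find gcd.
We find integers such that 12*x0 + 15*y0 = 3

Step 3: Scale the particular solution.
Multiply by 12/3 = 4:
m = -4, n = -4

Step 4: Verify.
12*(-4) - 15*(-4) = 12 = 12 ✓

m = -4, n = -4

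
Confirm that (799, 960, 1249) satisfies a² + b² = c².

Compute a² + b² = 799² + 960² = 638401 + 921600 = 1560001
Compute c² = 1249² = 1560001
Since 1560001 = 1560001, confirmed.

Yes, it is a Pythagorean triple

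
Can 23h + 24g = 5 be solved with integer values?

Step 1: Compute gcd(23, 24).
gcd(23, 24) = 1

Step 2: Check divisibility.
Does 1 divide 5? 5 = 1 x 5, so yes.

By the theorem on linear Diophantine equations, 23h + 24g = 5 has integer solutions if and only if gcd(23, 24) divides 5. Since 1 | 5, solutions exist.

Yes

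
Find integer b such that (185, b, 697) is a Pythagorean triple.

b² = c² - a² = 697² - 185² = 485809 - 34225 = 451584
b = sqrt(451584) = 672

672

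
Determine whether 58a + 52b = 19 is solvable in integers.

Step 1: Compute gcd(58, 52).
gcd(58, 52) = 2

Step 2: Check divisibility.
Does 2 divide 19? 19 = 2 x 9 + 1, so no.

By the theorem on linear Diophantine equations, 58a + 52b = 19 has integer solutions if and only if gcd(58, 52) divides 19. Since 2 does not divide 19, no solutions exist.

No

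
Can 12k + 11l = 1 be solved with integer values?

Step 1: Compute gcd(12, 11).
gcd(12, 11) = 1

Step 2: Check divisibility.
Does 1 divide 1? 1 = 1 x 1, so yes.

By the theorem on linear Diophantine equations, 12k + 11l = 1 has integer solutions if and only if gcd(12, 11) divides 1. Since 1 | 1, solutions exist.

Yes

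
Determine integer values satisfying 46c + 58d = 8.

Step 1: Check solvability.
gcd(46, 58) = 2
Since 2 divides 8, solutions exist.

Step 2: Apply extended Euclidean algorithm to find gcd.
We find integers such that 46*x0 + 58*y0 = 2

Step 3: Scale the particular solution.
Multiply by 8/2 = 4:
c = -20, d = 16

Step 4: Verify.
46*(-20) + 58*(16) = 8 = 8 ✓

c = -20, d = 16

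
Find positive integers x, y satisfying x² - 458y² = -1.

We need x² = 458y² - 1. Try successive y:
y = 1: x² = 458·1² - 1 = 457, not a perfect square
y = 2: x² = 458·2² - 1 = 1831, not a perfect square
y = 3: x² = 458·3² - 1 = 4121, not a perfect square
...
y = 5: x² = 458·5² - 1 = 11449 = 107² ✓
Check: 107² - 458·5² = 11449 - 11450 = -1 ✓

x = 107, y = 5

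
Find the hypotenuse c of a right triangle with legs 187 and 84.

c² = a² + b² = 187² + 84² = 34969 + 7056 = 42025
c = 205

205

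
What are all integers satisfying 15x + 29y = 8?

Step 1: Compute gcd(15, 29) = 1.
Since 1 divides 8, solutions exist.

Step 2: Find a particular solution using extended Euclidean algorithm.
We get x₀ = 16, y₀ = -8.
Check: 15*16 + 29*-8 = 8 = 8 ✓

Step 3: Write the general solution.
x = 16 + (29/1)t = 16 + 29t
y = -8 - (15/1)t = -8 - 15t
for any integer t.

x = 16 + 29t, y = -8 - 15t for integer t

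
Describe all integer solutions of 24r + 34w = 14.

Step 1: Compute gcd(24, 34) = 2.
Since 2 divides 14, solutions exist.

Step 2: Find a particular solution using extended Euclidean algorithm.
We get r₀ = -49, w₀ = 35.
Check: 24*-49 + 34*35 = 14 = 14 ✓

Step 3: Write the general solution.
r = -49 + (34/2)t = -49 + 17t
w = 35 - (24/2)t = 35 - 12t
for any integer t.

r = -49 + 17t, w = 35 - 12t for integer t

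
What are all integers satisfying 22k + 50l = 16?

Step 1: Compute gcd(22, 50) = 2.
Since 2 divides 16, solutions exist.

Step 2: Find a particular solution using extended Euclidean algorithm.
We get k₀ = -72, l₀ = 32.
Check: 22*-72 + 50*32 = 16 = 16 ✓

Step 3: Write the general solution.
k = -72 + (50/2)t = -72 + 25t
l = 32 - (22/2)t = 32 - 11t
for any integer t.

k = -72 + 25t, l = 32 - 11t for integer t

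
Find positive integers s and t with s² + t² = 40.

We need to find integers s, t > 0 such that s² + t² = 40.
Trying s = 2: t² = 40 - 2² = 40 - 4 = 36
t = 6
Check: 2² + 6² = 4 + 36 = 40 ✓

40 = 2² + 6²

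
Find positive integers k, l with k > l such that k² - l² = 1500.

Factor: k² - l² = (k+l)(k-l) = 1500.
We need two factors of 1500 with the same parity.
Use k+l = 750 and k-l = 2 (product 750·2 = 1500).
Adding: 2k = 752, so k = 376.
Subtracting: 2l = 748, so l = 374.
Check: 376² - 374² = 141376 - 139876 = 1500 ✓

k = 376, l = 374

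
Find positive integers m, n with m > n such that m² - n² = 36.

Factor: m² - n² = (m+n)(m-n) = 36.
We need two factors of 36 with the same parity.
Use m+n = 18 and m-n = 2 (product 18·2 = 36).
Adding: 2m = 20, so m = 10.
Subtracting: 2n = 16, so n = 8.
Check: 10² - 8² = 100 - 64 = 36 ✓

m = 10, n = 8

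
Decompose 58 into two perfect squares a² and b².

We need to find integers a, b > 0 such that a² + b² = 58.
Trying a = 3: b² = 58 - 3² = 58 - 9 = 49
b = 7
Check: 3² + 7² = 9 + 49 = 58 ✓

58 = 3² + 7²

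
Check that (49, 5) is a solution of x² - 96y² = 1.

Compute x² = 49² = 2401
Compute 96y² = 96·5² = 96·25 = 2400
x² - 96y² = 2401 - 2400 = 1
Since this equals 1, (49, 5) is a solution.

Yes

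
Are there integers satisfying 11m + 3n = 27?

Step 1: Compute gcd(11, 3).
gcd(11, 3) = 1

Step 2: Check divisibility.
Does 1 divide 27? 27 = 1 x 27, so yes.

By the theorem on linear Diophantine equations, 11m + 3n = 27 has integer solutions if and only if gcd(11, 3) divides 27. Since 1 | 27, solutions exist.

Yes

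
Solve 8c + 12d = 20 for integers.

Step 1: Check solvability.
gcd(8, 12) = 4
Since 4 divides 20, solutions exist.

Step 2: Apply extended Euclidean algorithm to find gcd.
We find integers such that 8*x0 + 12*y0 = 4

Step 3: Scale the particular solution.
Multiply by 20/4 = 5:
c = -5, d = 5

Step 4: Verify.
8*(-5) + 12*(5) = 20 = 20 ✓

c = -5, d = 5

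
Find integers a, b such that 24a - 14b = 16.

Step 1: Check solvability.
gcd(24, 14) = 2
Since 2 divides 16, solutions exist.

Step 2: Apply extended Euclidean algorithm to find gcd.
We find integers such that 24*x0 + 14*y0 = 2

Step 3: Scale the particular solution.
Multiply by 16/2 = 8:
a = 24, b = 40

Step 4: Verify.
24*(24) - 14*(40) = 16 = 16 ✓

a = 24, b = 40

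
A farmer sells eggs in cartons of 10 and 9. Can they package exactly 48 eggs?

We need non-negative a, b with 10a + 9b = 48.
gcd(10, 9) = 1 divides 48.
Try a = 3: 9b = 48 - 30 = 18, so b = 2.
One way: 3 cartons of 10 and 2 cartons of 9.

Yes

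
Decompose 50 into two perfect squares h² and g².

We need to find integers h, g > 0 such that h² + g² = 50.
Trying h = 1: g² = 50 - 1² = 50 - 1 = 49
g = 7
Check: 1² + 7² = 1 + 49 = 50 ✓

50 = 1² + 7²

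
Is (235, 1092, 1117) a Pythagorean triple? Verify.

Compute a² + b² = 235² + 1092² = 55225 + 1192464 = 1247689
Compute c² = 1117² = 1247689
Since 1247689 = 1247689, confirmed.

Yes, it is a Pythagorean triple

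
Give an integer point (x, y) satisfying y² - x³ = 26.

Try small integer x values and check whether x³ + 26 is a perfect square.
x = -1: x³ + 26 = -1³ + 26 = -1 + 26 = 25
Is 25 a perfect square? 5² = 25 ✓
So (x, y) = (-1, -5) is a solution.

x = -1, y = -5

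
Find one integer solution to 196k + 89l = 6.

Step 1: Check solvability.
gcd(196, 89) = 1
Since 1 divides 6, solutions exist.

Step 2: Apply extended Euclidean algorithm to find gcd.
We find integers such that 196*x0 + 89*y0 = 1

Step 3: Scale the particular solution.
Multiply by 6/1 = 6:
k = 30, l = -66

Step 4: Verify.
196*(30) + 89*(-66) = 6 = 6 ✓

k = 30, l = -66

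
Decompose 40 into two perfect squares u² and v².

We need to find integers u, v > 0 such that u² + v² = 40.
Trying u = 2: v² = 40 - 2² = 40 - 4 = 36
v = 6
Check: 2² + 6² = 4 + 36 = 40 ✓

40 = 2² + 6²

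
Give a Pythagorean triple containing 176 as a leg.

We need the other leg and hypotenuse such that 176² + x² = c².
Take x = 1932, c = 1940: 176² + 1932² = 30976 + 3732624 = 3763600 = 1940² ✓
Triple: (1932, 176, 1940)

(1932, 176, 1940)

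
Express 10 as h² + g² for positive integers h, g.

We need to find integers h, g > 0 such that h² + g² = 10.
Trying h = 1: g² = 10 - 1² = 10 - 1 = 9
g = 3
Check: 1² + 3² = 1 + 9 = 10 ✓

10 = 1² + 3²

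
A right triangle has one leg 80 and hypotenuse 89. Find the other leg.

a² = c² - b² = 7921 - 6400 = 1521
a = 39

39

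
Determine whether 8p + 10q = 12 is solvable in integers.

Step 1: Compute gcd(8, 10).
gcd(8, 10) = 2

Step 2: Check divisibility.
Does 2 divide 12? 12 = 2 x 6, so yes.

By the theorem on linear Diophantine equations, 8p + 10q = 12 has integer solutions if and only if gcd(8, 10) divides 12. Since 2 | 12, solutions exist.

Yes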